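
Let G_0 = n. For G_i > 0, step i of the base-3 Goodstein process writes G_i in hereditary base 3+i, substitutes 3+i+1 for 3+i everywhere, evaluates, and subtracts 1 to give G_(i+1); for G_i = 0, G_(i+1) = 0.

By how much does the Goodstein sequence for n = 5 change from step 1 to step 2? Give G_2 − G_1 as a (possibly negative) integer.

G_0 = 5. HB_3(5) = 3 + 2. Bump = 6. G_1 = 5.
G_1 = 5. HB_4(5) = 4 + 1. Bump = 6. G_2 = 5.

0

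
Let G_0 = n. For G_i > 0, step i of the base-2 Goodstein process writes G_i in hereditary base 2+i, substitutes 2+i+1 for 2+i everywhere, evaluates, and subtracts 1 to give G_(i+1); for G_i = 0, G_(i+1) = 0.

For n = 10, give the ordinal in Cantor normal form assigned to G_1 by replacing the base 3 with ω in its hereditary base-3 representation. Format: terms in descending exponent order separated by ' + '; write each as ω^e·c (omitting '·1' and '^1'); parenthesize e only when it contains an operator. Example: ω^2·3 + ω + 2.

[0] 10 ≡ 2^(2 + 1) + 2 (base 2). Lift 3: 84. −1: 83.
[1] 83 ≡ 3^(3 + 1) + 2 (base 3). Lift 4: 1026. −1: 1025.

ω^(ω + 1) + 2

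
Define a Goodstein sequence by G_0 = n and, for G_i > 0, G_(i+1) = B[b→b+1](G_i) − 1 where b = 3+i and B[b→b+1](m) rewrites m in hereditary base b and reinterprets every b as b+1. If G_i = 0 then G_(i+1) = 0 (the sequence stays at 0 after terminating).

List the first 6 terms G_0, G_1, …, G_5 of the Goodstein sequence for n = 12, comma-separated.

12, 19, 27, 37, 49, 63

G_0=12  [base 3] 3^2 + 3  →[3↦4]→  4^2 + 4 = 20  −1 ⇒ G_1=19
G_1=19  [base 4] 4^2 + 3  →[4↦5]→  5^2 + 3 = 28  −1 ⇒ G_2=27
G_2=27  [base 5] 5^2 + 2  →[5↦6]→  6^2 + 2 = 38  −1 ⇒ G_3=37
G_3=37  [base 6] 6^2 + 1  →[6↦7]→  7^2 + 1 = 50  −1 ⇒ G_4=49
G_4=49  [base 7] 7^2  →[7↦8]→  8^2 = 64  −1 ⇒ G_5=63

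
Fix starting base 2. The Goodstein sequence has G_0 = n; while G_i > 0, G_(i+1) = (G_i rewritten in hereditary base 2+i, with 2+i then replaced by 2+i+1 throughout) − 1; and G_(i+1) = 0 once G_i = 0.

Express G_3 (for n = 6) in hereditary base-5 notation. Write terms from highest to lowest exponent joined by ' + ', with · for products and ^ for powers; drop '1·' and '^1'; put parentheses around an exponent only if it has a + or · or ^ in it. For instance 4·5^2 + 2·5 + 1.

step 0: 6 = 2^2 + 2; sub 3 for 2: 3^3 + 3; = 30; G_1 = 30−1 = 29
step 1: 29 = 3^3 + 2; sub 4 for 3: 4^4 + 2; = 258; G_2 = 258−1 = 257
step 2: 257 = 4^4 + 1; sub 5 for 4: 5^5 + 1; = 3126; G_3 = 3126−1 = 3125
step 3: 3125 = 5^5; sub 6 for 5: 6^6; = 46656; G_4 = 46656−1 = 46655

5^5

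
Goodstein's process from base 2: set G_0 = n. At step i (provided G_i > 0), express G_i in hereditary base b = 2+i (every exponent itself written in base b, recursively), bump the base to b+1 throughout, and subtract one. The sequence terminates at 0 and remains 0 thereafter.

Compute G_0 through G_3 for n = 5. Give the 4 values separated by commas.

5, 27, 255, 467

step 0: 5 = 2^2 + 1; sub 3 for 2: 3^3 + 1; = 28; G_1 = 28−1 = 27
step 1: 27 = 3^3; sub 4 for 3: 4^4; = 256; G_2 = 256−1 = 255
step 2: 255 = 3·4^3 + 3·4^2 + 3·4 + 3; sub 5 for 4: 3·5^3 + 3·5^2 + 3·5 + 3; = 468; G_3 = 468−1 = 467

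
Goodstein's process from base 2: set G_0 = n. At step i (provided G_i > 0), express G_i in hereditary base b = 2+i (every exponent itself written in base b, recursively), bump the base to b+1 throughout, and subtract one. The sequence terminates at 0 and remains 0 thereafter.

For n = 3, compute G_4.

1

(0) 3|_2 = 2 + 1 ↦ 3 + 1|_3 = 4 ⇒ 3
(1) 3|_3 = 3 ↦ 4|_4 = 4 ⇒ 3
(2) 3|_4 = 3 ↦ 3|_5 = 3 ⇒ 2
(3) 2|_5 = 2 ↦ 2|_6 = 2 ⇒ 1
(4) 1|_6 = 1 ↦ 1|_7 = 1 ⇒ 0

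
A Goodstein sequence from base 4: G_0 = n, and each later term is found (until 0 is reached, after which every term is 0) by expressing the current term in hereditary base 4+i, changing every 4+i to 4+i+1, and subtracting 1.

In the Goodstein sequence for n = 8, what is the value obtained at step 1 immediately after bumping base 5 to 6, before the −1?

G_0 = 8. HB_4(8) = 2·4. Bump = 10. G_1 = 9.
G_1 = 9. HB_5(9) = 5 + 4. Bump = 10. G_2 = 9.

10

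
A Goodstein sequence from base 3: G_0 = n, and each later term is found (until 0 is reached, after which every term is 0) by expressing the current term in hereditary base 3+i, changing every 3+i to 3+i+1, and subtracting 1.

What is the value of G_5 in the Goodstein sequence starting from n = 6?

G_0=6  [base 3] 2·3  →[3↦4]→  2·4 = 8  −1 ⇒ G_1=7
G_1=7  [base 4] 4 + 3  →[4↦5]→  5 + 3 = 8  −1 ⇒ G_2=7
G_2=7  [base 5] 5 + 2  →[5↦6]→  6 + 2 = 8  −1 ⇒ G_3=7
G_3=7  [base 6] 6 + 1  →[6↦7]→  7 + 1 = 8  −1 ⇒ G_4=7
G_4=7  [base 7] 7  →[7↦8]→  8 = 8  −1 ⇒ G_5=7
G_5=7  [base 8] 7  →[8↦9]→  7 = 7  −1 ⇒ G_6=6

7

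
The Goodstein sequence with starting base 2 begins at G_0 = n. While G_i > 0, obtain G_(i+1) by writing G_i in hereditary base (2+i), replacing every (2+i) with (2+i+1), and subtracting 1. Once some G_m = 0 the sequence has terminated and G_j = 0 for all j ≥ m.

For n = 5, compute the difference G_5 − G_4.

i=0: 5 = 2^2 + 1 (b=2); 2→3: 3^3 + 1 = 28; 28−1 = 27
i=1: 27 = 3^3 (b=3); 3→4: 4^4 = 256; 256−1 = 255
i=2: 255 = 3·4^3 + 3·4^2 + 3·4 + 3 (b=4); 4→5: 3·5^3 + 3·5^2 + 3·5 + 3 = 468; 468−1 = 467
i=3: 467 = 3·5^3 + 3·5^2 + 3·5 + 2 (b=5); 5→6: 3·6^3 + 3·6^2 + 3·6 + 2 = 776; 776−1 = 775
i=4: 775 = 3·6^3 + 3·6^2 + 3·6 + 1 (b=6); 6→7: 3·7^3 + 3·7^2 + 3·7 + 1 = 1198; 1198−1 = 1197

422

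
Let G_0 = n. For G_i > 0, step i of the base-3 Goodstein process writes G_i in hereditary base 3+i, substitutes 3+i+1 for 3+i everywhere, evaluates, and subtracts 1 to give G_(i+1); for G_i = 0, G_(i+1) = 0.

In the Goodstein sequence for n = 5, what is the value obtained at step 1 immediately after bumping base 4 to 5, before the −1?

6

G_0 = 5. HB_3(5) = 3 + 2. Bump = 6. G_1 = 5.
G_1 = 5. HB_4(5) = 4 + 1. Bump = 6. G_2 = 5.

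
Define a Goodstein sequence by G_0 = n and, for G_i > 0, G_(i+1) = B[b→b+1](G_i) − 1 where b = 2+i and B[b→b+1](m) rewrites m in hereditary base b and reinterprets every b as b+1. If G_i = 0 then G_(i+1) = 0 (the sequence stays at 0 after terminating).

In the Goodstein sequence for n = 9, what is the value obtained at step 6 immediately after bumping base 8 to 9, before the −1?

1162263922

step 0: 9 = 2^(2 + 1) + 1; sub 3 for 2: 3^(3 + 1) + 1; = 82; G_1 = 82−1 = 81
step 1: 81 = 3^(3 + 1); sub 4 for 3: 4^(4 + 1); = 1024; G_2 = 1024−1 = 1023
step 2: 1023 = 3·4^4 + 3·4^3 + 3·4^2 + 3·4 + 3; sub 5 for 4: 3·5^5 + 3·5^3 + 3·5^2 + 3·5 + 3; = 9843; G_3 = 9843−1 = 9842
step 3: 9842 = 3·5^5 + 3·5^3 + 3·5^2 + 3·5 + 2; sub 6 for 5: 3·6^6 + 3·6^3 + 3·6^2 + 3·6 + 2; = 140744; G_4 = 140744−1 = 140743
step 4: 140743 = 3·6^6 + 3·6^3 + 3·6^2 + 3·6 + 1; sub 7 for 6: 3·7^7 + 3·7^3 + 3·7^2 + 3·7 + 1; = 2471827; G_5 = 2471827−1 = 2471826
step 5: 2471826 = 3·7^7 + 3·7^3 + 3·7^2 + 3·7; sub 8 for 7: 3·8^8 + 3·8^3 + 3·8^2 + 3·8; = 50333400; G_6 = 50333400−1 = 50333399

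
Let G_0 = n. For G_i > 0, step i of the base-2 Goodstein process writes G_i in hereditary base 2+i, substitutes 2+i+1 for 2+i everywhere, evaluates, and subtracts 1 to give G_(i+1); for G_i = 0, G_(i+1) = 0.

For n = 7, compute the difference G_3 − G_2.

(0) 7|_2 = 2^2 + 2 + 1 ↦ 3^3 + 3 + 1|_3 = 31 ⇒ 30
(1) 30|_3 = 3^3 + 3 ↦ 4^4 + 4|_4 = 260 ⇒ 259
(2) 259|_4 = 4^4 + 3 ↦ 5^5 + 3|_5 = 3128 ⇒ 3127

2868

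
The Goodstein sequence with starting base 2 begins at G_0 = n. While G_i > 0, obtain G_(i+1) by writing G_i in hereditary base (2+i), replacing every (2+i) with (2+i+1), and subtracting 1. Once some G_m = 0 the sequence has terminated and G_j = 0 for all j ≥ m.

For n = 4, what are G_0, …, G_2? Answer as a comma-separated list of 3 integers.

4 —HB2→ 2^2 —bump→ 3^3 = 27 —(−1)→ 26
26 —HB3→ 2·3^2 + 2·3 + 2 —bump→ 2·4^2 + 2·4 + 2 = 42 —(−1)→ 41

4, 26, 41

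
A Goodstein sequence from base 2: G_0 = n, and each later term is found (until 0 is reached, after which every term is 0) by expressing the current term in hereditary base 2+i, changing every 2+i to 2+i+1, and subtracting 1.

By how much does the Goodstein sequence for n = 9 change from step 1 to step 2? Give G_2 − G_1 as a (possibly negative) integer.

step 0: 9 = 2^(2 + 1) + 1; sub 3 for 2: 3^(3 + 1) + 1; = 82; G_1 = 82−1 = 81
step 1: 81 = 3^(3 + 1); sub 4 for 3: 4^(4 + 1); = 1024; G_2 = 1024−1 = 1023

942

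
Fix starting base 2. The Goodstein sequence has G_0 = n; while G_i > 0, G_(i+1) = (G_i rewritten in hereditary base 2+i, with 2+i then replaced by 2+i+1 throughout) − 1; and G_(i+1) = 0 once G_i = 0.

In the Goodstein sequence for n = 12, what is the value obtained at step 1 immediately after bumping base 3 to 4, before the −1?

1066

i=0: 12 = 2^(2 + 1) + 2^2 (b=2); 2→3: 3^(3 + 1) + 3^3 = 108; 108−1 = 107
i=1: 107 = 3^(3 + 1) + 2·3^2 + 2·3 + 2 (b=3); 3→4: 4^(4 + 1) + 2·4^2 + 2·4 + 2 = 1066; 1066−1 = 1065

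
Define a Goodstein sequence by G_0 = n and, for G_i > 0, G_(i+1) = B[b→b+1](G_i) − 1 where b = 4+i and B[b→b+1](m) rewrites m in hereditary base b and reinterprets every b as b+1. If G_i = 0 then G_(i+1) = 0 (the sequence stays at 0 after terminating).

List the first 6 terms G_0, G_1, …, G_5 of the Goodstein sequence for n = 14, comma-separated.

14 —HB4→ 3·4 + 2 —bump→ 3·5 + 2 = 17 —(−1)→ 16
16 —HB5→ 3·5 + 1 —bump→ 3·6 + 1 = 19 —(−1)→ 18
18 —HB6→ 3·6 —bump→ 3·7 = 21 —(−1)→ 20
20 —HB7→ 2·7 + 6 —bump→ 2·8 + 6 = 22 —(−1)→ 21
21 —HB8→ 2·8 + 5 —bump→ 2·9 + 5 = 23 —(−1)→ 22

14, 16, 18, 20, 21, 22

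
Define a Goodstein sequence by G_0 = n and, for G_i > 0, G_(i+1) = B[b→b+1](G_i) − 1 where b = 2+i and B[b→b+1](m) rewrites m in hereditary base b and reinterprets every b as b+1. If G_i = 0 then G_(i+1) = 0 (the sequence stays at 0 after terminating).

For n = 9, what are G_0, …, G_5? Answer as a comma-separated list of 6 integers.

9, 81, 1023, 9842, 140743, 2471826

G_0=9  [base 2] 2^(2 + 1) + 1  →[2↦3]→  3^(3 + 1) + 1 = 82  −1 ⇒ G_1=81
G_1=81  [base 3] 3^(3 + 1)  →[3↦4]→  4^(4 + 1) = 1024  −1 ⇒ G_2=1023
G_2=1023  [base 4] 3·4^4 + 3·4^3 + 3·4^2 + 3·4 + 3  →[4↦5]→  3·5^5 + 3·5^3 + 3·5^2 + 3·5 + 3 = 9843  −1 ⇒ G_3=9842
G_3=9842  [base 5] 3·5^5 + 3·5^3 + 3·5^2 + 3·5 + 2  →[5↦6]→  3·6^6 + 3·6^3 + 3·6^2 + 3·6 + 2 = 140744  −1 ⇒ G_4=140743
G_4=140743  [base 6] 3·6^6 + 3·6^3 + 3·6^2 + 3·6 + 1  →[6↦7]→  3·7^7 + 3·7^3 + 3·7^2 + 3·7 + 1 = 2471827  −1 ⇒ G_5=2471826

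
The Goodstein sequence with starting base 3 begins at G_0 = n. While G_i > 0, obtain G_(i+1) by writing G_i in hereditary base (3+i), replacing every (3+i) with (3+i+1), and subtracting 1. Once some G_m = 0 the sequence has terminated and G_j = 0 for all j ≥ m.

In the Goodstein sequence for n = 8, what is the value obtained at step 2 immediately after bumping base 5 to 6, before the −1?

12

(0) 8|_3 = 2·3 + 2 ↦ 2·4 + 2|_4 = 10 ⇒ 9
(1) 9|_4 = 2·4 + 1 ↦ 2·5 + 1|_5 = 11 ⇒ 10
(2) 10|_5 = 2·5 ↦ 2·6|_6 = 12 ⇒ 11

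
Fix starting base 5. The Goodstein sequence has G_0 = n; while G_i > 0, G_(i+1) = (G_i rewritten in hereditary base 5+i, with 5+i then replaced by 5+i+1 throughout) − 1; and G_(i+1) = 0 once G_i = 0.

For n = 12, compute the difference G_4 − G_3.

0

i=0: 12 = 2·5 + 2 (b=5); 5→6: 2·6 + 2 = 14; 14−1 = 13
i=1: 13 = 2·6 + 1 (b=6); 6→7: 2·7 + 1 = 15; 15−1 = 14
i=2: 14 = 2·7 (b=7); 7→8: 2·8 = 16; 16−1 = 15
i=3: 15 = 8 + 7 (b=8); 8→9: 9 + 7 = 16; 16−1 = 15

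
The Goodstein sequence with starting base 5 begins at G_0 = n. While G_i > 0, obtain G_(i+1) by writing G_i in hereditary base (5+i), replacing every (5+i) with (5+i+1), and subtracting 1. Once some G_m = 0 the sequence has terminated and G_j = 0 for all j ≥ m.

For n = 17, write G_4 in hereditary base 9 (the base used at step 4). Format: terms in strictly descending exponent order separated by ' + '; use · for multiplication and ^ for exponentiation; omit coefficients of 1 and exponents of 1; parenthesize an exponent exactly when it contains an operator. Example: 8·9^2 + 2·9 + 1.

2·9 + 6

G_0 = 17. HB_5(17) = 3·5 + 2. Bump = 20. G_1 = 19.
G_1 = 19. HB_6(19) = 3·6 + 1. Bump = 22. G_2 = 21.
G_2 = 21. HB_7(21) = 3·7. Bump = 24. G_3 = 23.
G_3 = 23. HB_8(23) = 2·8 + 7. Bump = 25. G_4 = 24.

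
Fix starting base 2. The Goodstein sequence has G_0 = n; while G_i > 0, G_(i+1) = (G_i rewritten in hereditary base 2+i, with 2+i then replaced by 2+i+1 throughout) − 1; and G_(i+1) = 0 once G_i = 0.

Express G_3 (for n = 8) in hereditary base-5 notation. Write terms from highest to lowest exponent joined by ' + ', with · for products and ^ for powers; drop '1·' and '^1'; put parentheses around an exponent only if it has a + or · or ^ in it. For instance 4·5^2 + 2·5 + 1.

[0] 8 ≡ 2^(2 + 1) (base 2). Lift 3: 81. −1: 80.
[1] 80 ≡ 2·3^3 + 2·3^2 + 2·3 + 2 (base 3). Lift 4: 554. −1: 553.
[2] 553 ≡ 2·4^4 + 2·4^2 + 2·4 + 1 (base 4). Lift 5: 6311. −1: 6310.

2·5^5 + 2·5^2 + 2·5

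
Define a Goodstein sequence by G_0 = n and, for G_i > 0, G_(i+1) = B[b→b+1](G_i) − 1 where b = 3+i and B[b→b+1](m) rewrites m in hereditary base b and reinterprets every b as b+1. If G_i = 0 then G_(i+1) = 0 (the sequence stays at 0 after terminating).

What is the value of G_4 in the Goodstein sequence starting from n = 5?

4

base 3: 5 = 3 + 2; at 4: 4 + 2 = 6; next = 5
base 4: 5 = 4 + 1; at 5: 5 + 1 = 6; next = 5
base 5: 5 = 5; at 6: 6 = 6; next = 5
base 6: 5 = 5; at 7: 5 = 5; next = 4
base 7: 4 = 4; at 8: 4 = 4; next = 3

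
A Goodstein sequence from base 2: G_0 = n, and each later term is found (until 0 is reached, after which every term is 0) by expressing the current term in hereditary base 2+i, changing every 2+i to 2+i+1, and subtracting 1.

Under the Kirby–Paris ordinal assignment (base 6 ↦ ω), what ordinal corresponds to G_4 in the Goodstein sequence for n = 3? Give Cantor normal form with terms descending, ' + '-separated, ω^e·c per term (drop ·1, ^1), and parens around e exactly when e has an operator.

1

3 —HB2→ 2 + 1 —bump→ 3 + 1 = 4 —(−1)→ 3
3 —HB3→ 3 —bump→ 4 = 4 —(−1)→ 3
3 —HB4→ 3 —bump→ 3 = 3 —(−1)→ 2
2 —HB5→ 2 —bump→ 2 = 2 —(−1)→ 1
1 —HB6→ 1 —bump→ 1 = 1 —(−1)→ 0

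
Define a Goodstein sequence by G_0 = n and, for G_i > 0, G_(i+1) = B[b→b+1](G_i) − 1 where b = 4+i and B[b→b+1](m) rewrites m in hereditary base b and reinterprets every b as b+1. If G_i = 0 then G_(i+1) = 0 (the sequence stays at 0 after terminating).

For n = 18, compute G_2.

36

(0) 18|_4 = 4^2 + 2 ↦ 5^2 + 2|_5 = 27 ⇒ 26
(1) 26|_5 = 5^2 + 1 ↦ 6^2 + 1|_6 = 37 ⇒ 36
(2) 36|_6 = 6^2 ↦ 7^2|_7 = 49 ⇒ 48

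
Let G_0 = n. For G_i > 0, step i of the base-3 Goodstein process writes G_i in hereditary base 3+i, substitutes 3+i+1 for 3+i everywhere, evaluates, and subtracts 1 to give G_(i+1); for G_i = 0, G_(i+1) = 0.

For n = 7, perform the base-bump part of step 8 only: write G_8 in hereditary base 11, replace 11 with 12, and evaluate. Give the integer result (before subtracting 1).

7 —HB3→ 2·3 + 1 —bump→ 2·4 + 1 = 9 —(−1)→ 8
8 —HB4→ 2·4 —bump→ 2·5 = 10 —(−1)→ 9
9 —HB5→ 5 + 4 —bump→ 6 + 4 = 10 —(−1)→ 9
9 —HB6→ 6 + 3 —bump→ 7 + 3 = 10 —(−1)→ 9
9 —HB7→ 7 + 2 —bump→ 8 + 2 = 10 —(−1)→ 9
9 —HB8→ 8 + 1 —bump→ 9 + 1 = 10 —(−1)→ 9
9 —HB9→ 9 —bump→ 10 = 10 —(−1)→ 9
9 —HB10→ 9 —bump→ 9 = 9 —(−1)→ 8
8 —HB11→ 8 —bump→ 8 = 8 —(−1)→ 7

8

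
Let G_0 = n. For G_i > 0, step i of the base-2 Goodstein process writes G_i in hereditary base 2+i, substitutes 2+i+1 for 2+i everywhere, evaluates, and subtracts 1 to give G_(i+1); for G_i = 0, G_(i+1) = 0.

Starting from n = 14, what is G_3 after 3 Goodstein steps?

base 2: 14 = 2^(2 + 1) + 2^2 + 2; at 3: 3^(3 + 1) + 3^3 + 3 = 111; next = 110
base 3: 110 = 3^(3 + 1) + 3^3 + 2; at 4: 4^(4 + 1) + 4^4 + 2 = 1282; next = 1281
base 4: 1281 = 4^(4 + 1) + 4^4 + 1; at 5: 5^(5 + 1) + 5^5 + 1 = 18751; next = 18750

18750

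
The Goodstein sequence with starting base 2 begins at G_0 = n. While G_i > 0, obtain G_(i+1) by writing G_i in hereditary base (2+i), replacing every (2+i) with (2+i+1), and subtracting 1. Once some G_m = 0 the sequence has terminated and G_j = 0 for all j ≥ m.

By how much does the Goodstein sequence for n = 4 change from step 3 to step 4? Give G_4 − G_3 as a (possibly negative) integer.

23

(0) 4|_2 = 2^2 ↦ 3^3|_3 = 27 ⇒ 26
(1) 26|_3 = 2·3^2 + 2·3 + 2 ↦ 2·4^2 + 2·4 + 2|_4 = 42 ⇒ 41
(2) 41|_4 = 2·4^2 + 2·4 + 1 ↦ 2·5^2 + 2·5 + 1|_5 = 61 ⇒ 60
(3) 60|_5 = 2·5^2 + 2·5 ↦ 2·6^2 + 2·6|_6 = 84 ⇒ 83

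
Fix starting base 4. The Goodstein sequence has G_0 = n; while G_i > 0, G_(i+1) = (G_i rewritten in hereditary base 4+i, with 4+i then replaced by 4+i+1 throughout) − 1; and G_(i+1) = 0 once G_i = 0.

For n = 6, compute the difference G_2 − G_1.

0

G_0 = 6. HB_4(6) = 4 + 2. Bump = 7. G_1 = 6.
G_1 = 6. HB_5(6) = 5 + 1. Bump = 7. G_2 = 6.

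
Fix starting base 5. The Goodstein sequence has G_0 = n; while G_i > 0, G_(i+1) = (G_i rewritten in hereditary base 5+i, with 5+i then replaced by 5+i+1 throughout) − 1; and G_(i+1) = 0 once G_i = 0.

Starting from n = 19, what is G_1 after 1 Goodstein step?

21

base 5: 19 = 3·5 + 4; at 6: 3·6 + 4 = 22; next = 21
base 6: 21 = 3·6 + 3; at 7: 3·7 + 3 = 24; next = 23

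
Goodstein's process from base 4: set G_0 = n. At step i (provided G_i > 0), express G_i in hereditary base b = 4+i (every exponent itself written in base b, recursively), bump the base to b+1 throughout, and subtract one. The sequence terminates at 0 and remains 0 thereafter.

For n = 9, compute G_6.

9 —HB4→ 2·4 + 1 —bump→ 2·5 + 1 = 11 —(−1)→ 10
10 —HB5→ 2·5 —bump→ 2·6 = 12 —(−1)→ 11
11 —HB6→ 6 + 5 —bump→ 7 + 5 = 12 —(−1)→ 11
11 —HB7→ 7 + 4 —bump→ 8 + 4 = 12 —(−1)→ 11
11 —HB8→ 8 + 3 —bump→ 9 + 3 = 12 —(−1)→ 11
11 —HB9→ 9 + 2 —bump→ 10 + 2 = 12 —(−1)→ 11

11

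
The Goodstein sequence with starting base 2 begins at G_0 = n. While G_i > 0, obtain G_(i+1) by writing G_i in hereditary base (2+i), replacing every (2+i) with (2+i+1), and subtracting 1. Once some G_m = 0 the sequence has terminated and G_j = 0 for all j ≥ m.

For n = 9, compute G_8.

G_0=9  [base 2] 2^(2 + 1) + 1  →[2↦3]→  3^(3 + 1) + 1 = 82  −1 ⇒ G_1=81
G_1=81  [base 3] 3^(3 + 1)  →[3↦4]→  4^(4 + 1) = 1024  −1 ⇒ G_2=1023
G_2=1023  [base 4] 3·4^4 + 3·4^3 + 3·4^2 + 3·4 + 3  →[4↦5]→  3·5^5 + 3·5^3 + 3·5^2 + 3·5 + 3 = 9843  −1 ⇒ G_3=9842
G_3=9842  [base 5] 3·5^5 + 3·5^3 + 3·5^2 + 3·5 + 2  →[5↦6]→  3·6^6 + 3·6^3 + 3·6^2 + 3·6 + 2 = 140744  −1 ⇒ G_4=140743
G_4=140743  [base 6] 3·6^6 + 3·6^3 + 3·6^2 + 3·6 + 1  →[6↦7]→  3·7^7 + 3·7^3 + 3·7^2 + 3·7 + 1 = 2471827  −1 ⇒ G_5=2471826
G_5=2471826  [base 7] 3·7^7 + 3·7^3 + 3·7^2 + 3·7  →[7↦8]→  3·8^8 + 3·8^3 + 3·8^2 + 3·8 = 50333400  −1 ⇒ G_6=50333399
G_6=50333399  [base 8] 3·8^8 + 3·8^3 + 3·8^2 + 2·8 + 7  →[8↦9]→  3·9^9 + 3·9^3 + 3·9^2 + 2·9 + 7 = 1162263922  −1 ⇒ G_7=1162263921
G_7=1162263921  [base 9] 3·9^9 + 3·9^3 + 3·9^2 + 2·9 + 6  →[9↦10]→  3·10^10 + 3·10^3 + 3·10^2 + 2·10 + 6 = 30000003326  −1 ⇒ G_8=30000003325

30000003325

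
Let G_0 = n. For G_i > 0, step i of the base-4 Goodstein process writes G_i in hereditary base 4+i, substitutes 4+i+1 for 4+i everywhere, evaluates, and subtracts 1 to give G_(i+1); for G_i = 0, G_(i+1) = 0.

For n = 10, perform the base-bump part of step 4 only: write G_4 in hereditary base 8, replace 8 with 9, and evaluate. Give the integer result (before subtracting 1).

14

10 —HB4→ 2·4 + 2 —bump→ 2·5 + 2 = 12 —(−1)→ 11
11 —HB5→ 2·5 + 1 —bump→ 2·6 + 1 = 13 —(−1)→ 12
12 —HB6→ 2·6 —bump→ 2·7 = 14 —(−1)→ 13
13 —HB7→ 7 + 6 —bump→ 8 + 6 = 14 —(−1)→ 13
13 —HB8→ 8 + 5 —bump→ 9 + 5 = 14 —(−1)→ 13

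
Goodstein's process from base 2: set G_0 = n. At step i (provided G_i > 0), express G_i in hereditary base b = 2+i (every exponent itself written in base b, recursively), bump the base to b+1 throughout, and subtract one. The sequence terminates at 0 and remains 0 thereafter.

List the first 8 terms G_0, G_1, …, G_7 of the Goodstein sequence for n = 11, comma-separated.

11 —HB2→ 2^(2 + 1) + 2 + 1 —bump→ 3^(3 + 1) + 3 + 1 = 85 —(−1)→ 84
84 —HB3→ 3^(3 + 1) + 3 —bump→ 4^(4 + 1) + 4 = 1028 —(−1)→ 1027
1027 —HB4→ 4^(4 + 1) + 3 —bump→ 5^(5 + 1) + 3 = 15628 —(−1)→ 15627
15627 —HB5→ 5^(5 + 1) + 2 —bump→ 6^(6 + 1) + 2 = 279938 —(−1)→ 279937
279937 —HB6→ 6^(6 + 1) + 1 —bump→ 7^(7 + 1) + 1 = 5764802 —(−1)→ 5764801
5764801 —HB7→ 7^(7 + 1) —bump→ 8^(8 + 1) = 134217728 —(−1)→ 134217727
134217727 —HB8→ 7·8^8 + 7·8^7 + 7·8^6 + 7·8^5 + 7·8^4 + 7·8^3 + 7·8^2 + 7·8 + 7 —bump→ 7·9^9 + 7·9^7 + 7·9^6 + 7·9^5 + 7·9^4 + 7·9^3 + 7·9^2 + 7·9 + 7 = 2749609303 —(−1)→ 2749609302

11, 84, 1027, 15627, 279937, 5764801, 134217727, 2749609302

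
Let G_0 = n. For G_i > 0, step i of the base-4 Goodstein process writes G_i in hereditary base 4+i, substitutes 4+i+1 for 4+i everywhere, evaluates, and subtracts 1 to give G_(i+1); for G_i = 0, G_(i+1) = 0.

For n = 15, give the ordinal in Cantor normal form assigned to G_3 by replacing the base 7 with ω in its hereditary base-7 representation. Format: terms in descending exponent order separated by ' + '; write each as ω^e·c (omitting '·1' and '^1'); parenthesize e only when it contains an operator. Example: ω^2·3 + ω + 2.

ω·3

[0] 15 ≡ 3·4 + 3 (base 4). Lift 5: 18. −1: 17.
[1] 17 ≡ 3·5 + 2 (base 5). Lift 6: 20. −1: 19.
[2] 19 ≡ 3·6 + 1 (base 6). Lift 7: 22. −1: 21.
[3] 21 ≡ 3·7 (base 7). Lift 8: 24. −1: 23.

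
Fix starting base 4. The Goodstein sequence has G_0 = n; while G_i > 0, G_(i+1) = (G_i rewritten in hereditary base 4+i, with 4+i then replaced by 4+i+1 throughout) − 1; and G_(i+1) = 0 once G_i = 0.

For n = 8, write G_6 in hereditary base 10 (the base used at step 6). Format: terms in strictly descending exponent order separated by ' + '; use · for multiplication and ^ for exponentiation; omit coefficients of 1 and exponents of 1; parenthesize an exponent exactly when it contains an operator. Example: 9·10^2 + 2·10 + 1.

9

G_0=8  [base 4] 2·4  →[4↦5]→  2·5 = 10  −1 ⇒ G_1=9
G_1=9  [base 5] 5 + 4  →[5↦6]→  6 + 4 = 10  −1 ⇒ G_2=9
G_2=9  [base 6] 6 + 3  →[6↦7]→  7 + 3 = 10  −1 ⇒ G_3=9
G_3=9  [base 7] 7 + 2  →[7↦8]→  8 + 2 = 10  −1 ⇒ G_4=9
G_4=9  [base 8] 8 + 1  →[8↦9]→  9 + 1 = 10  −1 ⇒ G_5=9
G_5=9  [base 9] 9  →[9↦10]→  10 = 10  −1 ⇒ G_6=9
G_6=9  [base 10] 9  →[10↦11]→  9 = 9  −1 ⇒ G_7=8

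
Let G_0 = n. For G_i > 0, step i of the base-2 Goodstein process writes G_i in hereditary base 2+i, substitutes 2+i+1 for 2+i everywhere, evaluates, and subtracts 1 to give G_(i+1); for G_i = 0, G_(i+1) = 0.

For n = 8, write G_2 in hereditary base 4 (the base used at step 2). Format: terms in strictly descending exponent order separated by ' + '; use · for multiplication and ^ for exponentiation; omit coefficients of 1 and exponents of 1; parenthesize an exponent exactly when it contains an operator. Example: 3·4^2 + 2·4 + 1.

(0) 8|_2 = 2^(2 + 1) ↦ 3^(3 + 1)|_3 = 81 ⇒ 80
(1) 80|_3 = 2·3^3 + 2·3^2 + 2·3 + 2 ↦ 2·4^4 + 2·4^2 + 2·4 + 2|_4 = 554 ⇒ 553
(2) 553|_4 = 2·4^4 + 2·4^2 + 2·4 + 1 ↦ 2·5^5 + 2·5^2 + 2·5 + 1|_5 = 6311 ⇒ 6310

2·4^4 + 2·4^2 + 2·4 + 1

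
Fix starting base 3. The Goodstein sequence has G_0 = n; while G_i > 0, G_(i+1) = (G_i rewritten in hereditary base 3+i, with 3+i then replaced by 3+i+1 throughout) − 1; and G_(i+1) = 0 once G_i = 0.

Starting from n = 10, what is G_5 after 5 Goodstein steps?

G_0 = 10. HB_3(10) = 3^2 + 1. Bump = 17. G_1 = 16.
G_1 = 16. HB_4(16) = 4^2. Bump = 25. G_2 = 24.
G_2 = 24. HB_5(24) = 4·5 + 4. Bump = 28. G_3 = 27.
G_3 = 27. HB_6(27) = 4·6 + 3. Bump = 31. G_4 = 30.
G_4 = 30. HB_7(30) = 4·7 + 2. Bump = 34. G_5 = 33.
G_5 = 33. HB_8(33) = 4·8 + 1. Bump = 37. G_6 = 36.

33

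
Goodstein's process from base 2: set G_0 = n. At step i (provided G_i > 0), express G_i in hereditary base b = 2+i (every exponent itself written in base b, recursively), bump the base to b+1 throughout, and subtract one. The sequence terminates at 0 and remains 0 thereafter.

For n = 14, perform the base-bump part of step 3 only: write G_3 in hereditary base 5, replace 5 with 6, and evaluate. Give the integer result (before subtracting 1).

326592

[0] 14 ≡ 2^(2 + 1) + 2^2 + 2 (base 2). Lift 3: 111. −1: 110.
[1] 110 ≡ 3^(3 + 1) + 3^3 + 2 (base 3). Lift 4: 1282. −1: 1281.
[2] 1281 ≡ 4^(4 + 1) + 4^4 + 1 (base 4). Lift 5: 18751. −1: 18750.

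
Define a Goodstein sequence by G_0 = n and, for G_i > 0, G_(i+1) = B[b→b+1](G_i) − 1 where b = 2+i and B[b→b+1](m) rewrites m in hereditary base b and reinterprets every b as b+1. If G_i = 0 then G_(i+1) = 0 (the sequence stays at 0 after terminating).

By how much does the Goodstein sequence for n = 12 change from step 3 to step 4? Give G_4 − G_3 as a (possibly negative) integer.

264334

base 2: 12 = 2^(2 + 1) + 2^2; at 3: 3^(3 + 1) + 3^3 = 108; next = 107
base 3: 107 = 3^(3 + 1) + 2·3^2 + 2·3 + 2; at 4: 4^(4 + 1) + 2·4^2 + 2·4 + 2 = 1066; next = 1065
base 4: 1065 = 4^(4 + 1) + 2·4^2 + 2·4 + 1; at 5: 5^(5 + 1) + 2·5^2 + 2·5 + 1 = 15686; next = 15685
base 5: 15685 = 5^(5 + 1) + 2·5^2 + 2·5; at 6: 6^(6 + 1) + 2·6^2 + 2·6 = 280020; next = 280019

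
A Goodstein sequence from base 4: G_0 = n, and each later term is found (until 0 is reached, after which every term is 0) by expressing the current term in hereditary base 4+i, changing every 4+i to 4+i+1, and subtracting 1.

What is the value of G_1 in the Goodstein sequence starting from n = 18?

step 0: 18 = 4^2 + 2; sub 5 for 4: 5^2 + 2; = 27; G_1 = 27−1 = 26
step 1: 26 = 5^2 + 1; sub 6 for 5: 6^2 + 1; = 37; G_2 = 37−1 = 36

26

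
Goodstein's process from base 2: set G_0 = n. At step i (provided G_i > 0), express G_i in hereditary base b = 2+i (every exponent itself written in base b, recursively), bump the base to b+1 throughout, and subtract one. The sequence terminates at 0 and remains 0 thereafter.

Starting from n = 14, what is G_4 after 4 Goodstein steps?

326591

step 0: 14 = 2^(2 + 1) + 2^2 + 2; sub 3 for 2: 3^(3 + 1) + 3^3 + 3; = 111; G_1 = 111−1 = 110
step 1: 110 = 3^(3 + 1) + 3^3 + 2; sub 4 for 3: 4^(4 + 1) + 4^4 + 2; = 1282; G_2 = 1282−1 = 1281
step 2: 1281 = 4^(4 + 1) + 4^4 + 1; sub 5 for 4: 5^(5 + 1) + 5^5 + 1; = 18751; G_3 = 18751−1 = 18750
step 3: 18750 = 5^(5 + 1) + 5^5; sub 6 for 5: 6^(6 + 1) + 6^6; = 326592; G_4 = 326592−1 = 326591
step 4: 326591 = 6^(6 + 1) + 5·6^5 + 5·6^4 + 5·6^3 + 5·6^2 + 5·6 + 5; sub 7 for 6: 7^(7 + 1) + 5·7^5 + 5·7^4 + 5·7^3 + 5·7^2 + 5·7 + 5; = 5862841; G_5 = 5862841−1 = 5862840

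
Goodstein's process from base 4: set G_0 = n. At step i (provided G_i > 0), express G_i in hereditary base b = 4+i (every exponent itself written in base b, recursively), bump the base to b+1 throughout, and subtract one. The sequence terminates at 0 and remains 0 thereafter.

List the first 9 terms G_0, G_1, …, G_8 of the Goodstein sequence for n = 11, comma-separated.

G_0=11  [base 4] 2·4 + 3  →[4↦5]→  2·5 + 3 = 13  −1 ⇒ G_1=12
G_1=12  [base 5] 2·5 + 2  →[5↦6]→  2·6 + 2 = 14  −1 ⇒ G_2=13
G_2=13  [base 6] 2·6 + 1  →[6↦7]→  2·7 + 1 = 15  −1 ⇒ G_3=14
G_3=14  [base 7] 2·7  →[7↦8]→  2·8 = 16  −1 ⇒ G_4=15
G_4=15  [base 8] 8 + 7  →[8↦9]→  9 + 7 = 16  −1 ⇒ G_5=15
G_5=15  [base 9] 9 + 6  →[9↦10]→  10 + 6 = 16  −1 ⇒ G_6=15
G_6=15  [base 10] 10 + 5  →[10↦11]→  11 + 5 = 16  −1 ⇒ G_7=15
G_7=15  [base 11] 11 + 4  →[11↦12]→  12 + 4 = 16  −1 ⇒ G_8=15

11, 12, 13, 14, 15, 15, 15, 15, 15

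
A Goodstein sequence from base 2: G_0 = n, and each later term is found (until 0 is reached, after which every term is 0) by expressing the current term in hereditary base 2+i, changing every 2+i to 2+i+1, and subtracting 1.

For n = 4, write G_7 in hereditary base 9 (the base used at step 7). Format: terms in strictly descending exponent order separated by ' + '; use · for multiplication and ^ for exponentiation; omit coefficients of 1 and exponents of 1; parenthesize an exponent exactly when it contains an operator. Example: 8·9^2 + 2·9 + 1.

step 0: 4 = 2^2; sub 3 for 2: 3^3; = 27; G_1 = 27−1 = 26
step 1: 26 = 2·3^2 + 2·3 + 2; sub 4 for 3: 2·4^2 + 2·4 + 2; = 42; G_2 = 42−1 = 41
step 2: 41 = 2·4^2 + 2·4 + 1; sub 5 for 4: 2·5^2 + 2·5 + 1; = 61; G_3 = 61−1 = 60
step 3: 60 = 2·5^2 + 2·5; sub 6 for 5: 2·6^2 + 2·6; = 84; G_4 = 84−1 = 83
step 4: 83 = 2·6^2 + 6 + 5; sub 7 for 6: 2·7^2 + 7 + 5; = 110; G_5 = 110−1 = 109
step 5: 109 = 2·7^2 + 7 + 4; sub 8 for 7: 2·8^2 + 8 + 4; = 140; G_6 = 140−1 = 139
step 6: 139 = 2·8^2 + 8 + 3; sub 9 for 8: 2·9^2 + 9 + 3; = 174; G_7 = 174−1 = 173

2·9^2 + 9 + 2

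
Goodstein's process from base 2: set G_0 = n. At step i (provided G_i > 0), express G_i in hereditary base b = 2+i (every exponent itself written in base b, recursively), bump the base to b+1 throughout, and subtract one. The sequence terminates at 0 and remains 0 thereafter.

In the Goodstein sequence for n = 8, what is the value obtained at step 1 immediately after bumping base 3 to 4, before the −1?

G_0=8  [base 2] 2^(2 + 1)  →[2↦3]→  3^(3 + 1) = 81  −1 ⇒ G_1=80
G_1=80  [base 3] 2·3^3 + 2·3^2 + 2·3 + 2  →[3↦4]→  2·4^4 + 2·4^2 + 2·4 + 2 = 554  −1 ⇒ G_2=553

554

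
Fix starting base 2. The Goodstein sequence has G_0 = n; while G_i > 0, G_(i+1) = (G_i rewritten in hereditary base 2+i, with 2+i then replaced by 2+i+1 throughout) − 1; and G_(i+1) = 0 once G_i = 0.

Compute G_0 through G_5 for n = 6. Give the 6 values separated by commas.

[0] 6 ≡ 2^2 + 2 (base 2). Lift 3: 30. −1: 29.
[1] 29 ≡ 3^3 + 2 (base 3). Lift 4: 258. −1: 257.
[2] 257 ≡ 4^4 + 1 (base 4). Lift 5: 3126. −1: 3125.
[3] 3125 ≡ 5^5 (base 5). Lift 6: 46656. −1: 46655.
[4] 46655 ≡ 5·6^5 + 5·6^4 + 5·6^3 + 5·6^2 + 5·6 + 5 (base 6). Lift 7: 98040. −1: 98039.

6, 29, 257, 3125, 46655, 98039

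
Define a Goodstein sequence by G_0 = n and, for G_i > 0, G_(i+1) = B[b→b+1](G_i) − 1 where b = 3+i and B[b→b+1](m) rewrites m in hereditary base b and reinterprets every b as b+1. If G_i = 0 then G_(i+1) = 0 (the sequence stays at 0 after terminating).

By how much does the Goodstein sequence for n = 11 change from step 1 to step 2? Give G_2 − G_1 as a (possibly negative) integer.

i=0: 11 = 3^2 + 2 (b=3); 3→4: 4^2 + 2 = 18; 18−1 = 17
i=1: 17 = 4^2 + 1 (b=4); 4→5: 5^2 + 1 = 26; 26−1 = 25

8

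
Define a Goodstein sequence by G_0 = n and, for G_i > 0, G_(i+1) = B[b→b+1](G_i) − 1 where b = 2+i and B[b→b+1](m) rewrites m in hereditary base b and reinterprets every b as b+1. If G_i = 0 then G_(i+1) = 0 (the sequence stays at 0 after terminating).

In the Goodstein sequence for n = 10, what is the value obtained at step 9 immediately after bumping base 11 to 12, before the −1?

G_0=10  [base 2] 2^(2 + 1) + 2  →[2↦3]→  3^(3 + 1) + 3 = 84  −1 ⇒ G_1=83
G_1=83  [base 3] 3^(3 + 1) + 2  →[3↦4]→  4^(4 + 1) + 2 = 1026  −1 ⇒ G_2=1025
G_2=1025  [base 4] 4^(4 + 1) + 1  →[4↦5]→  5^(5 + 1) + 1 = 15626  −1 ⇒ G_3=15625
G_3=15625  [base 5] 5^(5 + 1)  →[5↦6]→  6^(6 + 1) = 279936  −1 ⇒ G_4=279935
G_4=279935  [base 6] 5·6^6 + 5·6^5 + 5·6^4 + 5·6^3 + 5·6^2 + 5·6 + 5  →[6↦7]→  5·7^7 + 5·7^5 + 5·7^4 + 5·7^3 + 5·7^2 + 5·7 + 5 = 4215755  −1 ⇒ G_5=4215754
G_5=4215754  [base 7] 5·7^7 + 5·7^5 + 5·7^4 + 5·7^3 + 5·7^2 + 5·7 + 4  →[7↦8]→  5·8^8 + 5·8^5 + 5·8^4 + 5·8^3 + 5·8^2 + 5·8 + 4 = 84073324  −1 ⇒ G_6=84073323
G_6=84073323  [base 8] 5·8^8 + 5·8^5 + 5·8^4 + 5·8^3 + 5·8^2 + 5·8 + 3  →[8↦9]→  5·9^9 + 5·9^5 + 5·9^4 + 5·9^3 + 5·9^2 + 5·9 + 3 = 1937434593  −1 ⇒ G_7=1937434592
G_7=1937434592  [base 9] 5·9^9 + 5·9^5 + 5·9^4 + 5·9^3 + 5·9^2 + 5·9 + 2  →[9↦10]→  5·10^10 + 5·10^5 + 5·10^4 + 5·10^3 + 5·10^2 + 5·10 + 2 = 50000555552  −1 ⇒ G_8=50000555551
G_8=50000555551  [base 10] 5·10^10 + 5·10^5 + 5·10^4 + 5·10^3 + 5·10^2 + 5·10 + 1  →[10↦11]→  5·11^11 + 5·11^5 + 5·11^4 + 5·11^3 + 5·11^2 + 5·11 + 1 = 1426559238831  −1 ⇒ G_9=1426559238830

44580503598540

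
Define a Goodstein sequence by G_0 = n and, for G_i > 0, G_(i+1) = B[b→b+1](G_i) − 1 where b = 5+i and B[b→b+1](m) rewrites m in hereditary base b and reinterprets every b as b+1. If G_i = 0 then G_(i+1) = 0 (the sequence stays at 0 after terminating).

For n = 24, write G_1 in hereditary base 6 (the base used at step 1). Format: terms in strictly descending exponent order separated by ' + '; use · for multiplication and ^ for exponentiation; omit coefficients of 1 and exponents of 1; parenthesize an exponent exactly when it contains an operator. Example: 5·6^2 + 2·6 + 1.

4·6 + 3

i=0: 24 = 4·5 + 4 (b=5); 5→6: 4·6 + 4 = 28; 28−1 = 27
i=1: 27 = 4·6 + 3 (b=6); 6→7: 4·7 + 3 = 31; 31−1 = 30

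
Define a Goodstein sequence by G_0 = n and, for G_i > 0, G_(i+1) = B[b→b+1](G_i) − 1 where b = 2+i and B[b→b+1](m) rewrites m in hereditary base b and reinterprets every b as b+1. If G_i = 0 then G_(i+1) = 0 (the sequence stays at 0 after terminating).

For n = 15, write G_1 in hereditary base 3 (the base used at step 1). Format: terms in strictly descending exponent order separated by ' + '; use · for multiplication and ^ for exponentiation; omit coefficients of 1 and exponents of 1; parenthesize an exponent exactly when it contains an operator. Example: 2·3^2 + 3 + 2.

[0] 15 ≡ 2^(2 + 1) + 2^2 + 2 + 1 (base 2). Lift 3: 112. −1: 111.
[1] 111 ≡ 3^(3 + 1) + 3^3 + 3 (base 3). Lift 4: 1284. −1: 1283.

3^(3 + 1) + 3^3 + 3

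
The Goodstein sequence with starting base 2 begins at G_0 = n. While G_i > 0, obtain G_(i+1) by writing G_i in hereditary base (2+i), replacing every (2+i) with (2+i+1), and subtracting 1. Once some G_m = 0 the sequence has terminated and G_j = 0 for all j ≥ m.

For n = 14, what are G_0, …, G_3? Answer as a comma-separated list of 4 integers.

14, 110, 1281, 18750

base 2: 14 = 2^(2 + 1) + 2^2 + 2; at 3: 3^(3 + 1) + 3^3 + 3 = 111; next = 110
base 3: 110 = 3^(3 + 1) + 3^3 + 2; at 4: 4^(4 + 1) + 4^4 + 2 = 1282; next = 1281
base 4: 1281 = 4^(4 + 1) + 4^4 + 1; at 5: 5^(5 + 1) + 5^5 + 1 = 18751; next = 18750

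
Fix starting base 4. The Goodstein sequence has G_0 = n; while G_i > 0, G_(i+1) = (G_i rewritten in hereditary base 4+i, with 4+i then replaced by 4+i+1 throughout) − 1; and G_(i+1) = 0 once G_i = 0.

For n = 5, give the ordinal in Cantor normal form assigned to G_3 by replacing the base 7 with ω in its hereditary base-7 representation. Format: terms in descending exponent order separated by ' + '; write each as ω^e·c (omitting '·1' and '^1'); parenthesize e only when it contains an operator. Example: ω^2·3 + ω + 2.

[0] 5 ≡ 4 + 1 (base 4). Lift 5: 6. −1: 5.
[1] 5 ≡ 5 (base 5). Lift 6: 6. −1: 5.
[2] 5 ≡ 5 (base 6). Lift 7: 5. −1: 4.
[3] 4 ≡ 4 (base 7). Lift 8: 4. −1: 3.

4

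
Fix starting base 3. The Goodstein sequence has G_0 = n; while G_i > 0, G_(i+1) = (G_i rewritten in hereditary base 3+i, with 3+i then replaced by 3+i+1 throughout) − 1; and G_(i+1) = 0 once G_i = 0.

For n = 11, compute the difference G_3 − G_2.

step 0: 11 = 3^2 + 2; sub 4 for 3: 4^2 + 2; = 18; G_1 = 18−1 = 17
step 1: 17 = 4^2 + 1; sub 5 for 4: 5^2 + 1; = 26; G_2 = 26−1 = 25
step 2: 25 = 5^2; sub 6 for 5: 6^2; = 36; G_3 = 36−1 = 35

10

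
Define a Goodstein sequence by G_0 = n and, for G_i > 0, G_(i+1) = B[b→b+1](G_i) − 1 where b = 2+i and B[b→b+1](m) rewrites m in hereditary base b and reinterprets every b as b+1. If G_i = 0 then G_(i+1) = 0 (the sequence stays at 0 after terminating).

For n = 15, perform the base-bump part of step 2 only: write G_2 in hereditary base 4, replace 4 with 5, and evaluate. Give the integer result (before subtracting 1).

18753

15 —HB2→ 2^(2 + 1) + 2^2 + 2 + 1 —bump→ 3^(3 + 1) + 3^3 + 3 + 1 = 112 —(−1)→ 111
111 —HB3→ 3^(3 + 1) + 3^3 + 3 —bump→ 4^(4 + 1) + 4^4 + 4 = 1284 —(−1)→ 1283
1283 —HB4→ 4^(4 + 1) + 4^4 + 3 —bump→ 5^(5 + 1) + 5^5 + 3 = 18753 —(−1)→ 18752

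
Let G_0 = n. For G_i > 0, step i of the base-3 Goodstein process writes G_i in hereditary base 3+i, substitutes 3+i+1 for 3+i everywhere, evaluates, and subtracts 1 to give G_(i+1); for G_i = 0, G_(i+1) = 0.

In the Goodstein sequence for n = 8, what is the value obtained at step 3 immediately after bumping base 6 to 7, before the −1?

i=0: 8 = 2·3 + 2 (b=3); 3→4: 2·4 + 2 = 10; 10−1 = 9
i=1: 9 = 2·4 + 1 (b=4); 4→5: 2·5 + 1 = 11; 11−1 = 10
i=2: 10 = 2·5 (b=5); 5→6: 2·6 = 12; 12−1 = 11
i=3: 11 = 6 + 5 (b=6); 6→7: 7 + 5 = 12; 12−1 = 11

12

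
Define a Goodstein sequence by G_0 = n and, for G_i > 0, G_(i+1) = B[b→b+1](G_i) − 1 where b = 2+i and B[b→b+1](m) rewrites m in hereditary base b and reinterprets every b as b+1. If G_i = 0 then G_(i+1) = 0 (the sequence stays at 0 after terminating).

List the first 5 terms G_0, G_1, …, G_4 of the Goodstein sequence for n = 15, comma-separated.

15, 111, 1283, 18752, 326593

G_0=15  [base 2] 2^(2 + 1) + 2^2 + 2 + 1  →[2↦3]→  3^(3 + 1) + 3^3 + 3 + 1 = 112  −1 ⇒ G_1=111
G_1=111  [base 3] 3^(3 + 1) + 3^3 + 3  →[3↦4]→  4^(4 + 1) + 4^4 + 4 = 1284  −1 ⇒ G_2=1283
G_2=1283  [base 4] 4^(4 + 1) + 4^4 + 3  →[4↦5]→  5^(5 + 1) + 5^5 + 3 = 18753  −1 ⇒ G_3=18752
G_3=18752  [base 5] 5^(5 + 1) + 5^5 + 2  →[5↦6]→  6^(6 + 1) + 6^6 + 2 = 326594  −1 ⇒ G_4=326593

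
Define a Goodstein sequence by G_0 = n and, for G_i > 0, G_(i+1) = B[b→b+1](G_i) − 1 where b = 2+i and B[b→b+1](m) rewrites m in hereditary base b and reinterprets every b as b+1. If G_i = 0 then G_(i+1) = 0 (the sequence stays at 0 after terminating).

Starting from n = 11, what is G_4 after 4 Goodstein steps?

base 2: 11 = 2^(2 + 1) + 2 + 1; at 3: 3^(3 + 1) + 3 + 1 = 85; next = 84
base 3: 84 = 3^(3 + 1) + 3; at 4: 4^(4 + 1) + 4 = 1028; next = 1027
base 4: 1027 = 4^(4 + 1) + 3; at 5: 5^(5 + 1) + 3 = 15628; next = 15627
base 5: 15627 = 5^(5 + 1) + 2; at 6: 6^(6 + 1) + 2 = 279938; next = 279937
base 6: 279937 = 6^(6 + 1) + 1; at 7: 7^(7 + 1) + 1 = 5764802; next = 5764801

279937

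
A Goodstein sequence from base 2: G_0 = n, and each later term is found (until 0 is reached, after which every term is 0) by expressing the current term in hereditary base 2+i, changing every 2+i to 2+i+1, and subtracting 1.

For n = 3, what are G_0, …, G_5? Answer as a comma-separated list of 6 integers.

3, 3, 3, 2, 1, 0

base 2: 3 = 2 + 1; at 3: 3 + 1 = 4; next = 3
base 3: 3 = 3; at 4: 4 = 4; next = 3
base 4: 3 = 3; at 5: 3 = 3; next = 2
base 5: 2 = 2; at 6: 2 = 2; next = 1
base 6: 1 = 1; at 7: 1 = 1; next = 0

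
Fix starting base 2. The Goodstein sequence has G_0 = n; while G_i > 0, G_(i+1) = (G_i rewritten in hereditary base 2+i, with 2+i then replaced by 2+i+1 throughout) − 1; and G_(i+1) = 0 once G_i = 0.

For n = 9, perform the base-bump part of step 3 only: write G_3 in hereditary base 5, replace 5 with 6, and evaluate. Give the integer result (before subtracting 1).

140744

[0] 9 ≡ 2^(2 + 1) + 1 (base 2). Lift 3: 82. −1: 81.
[1] 81 ≡ 3^(3 + 1) (base 3). Lift 4: 1024. −1: 1023.
[2] 1023 ≡ 3·4^4 + 3·4^3 + 3·4^2 + 3·4 + 3 (base 4). Lift 5: 9843. −1: 9842.
[3] 9842 ≡ 3·5^5 + 3·5^3 + 3·5^2 + 3·5 + 2 (base 5). Lift 6: 140744. −1: 140743.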